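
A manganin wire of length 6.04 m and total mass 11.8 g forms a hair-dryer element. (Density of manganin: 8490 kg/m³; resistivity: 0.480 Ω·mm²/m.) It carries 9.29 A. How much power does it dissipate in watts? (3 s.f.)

ρ = 0.480 Ω·mm²/m = 4.80×10^-7 Ω·m
A = m/(density·L) = 0.0118/(8490×6.04) = 2.3011e-07 m²
R = ρL/A = (4.80×10^-7)(6.04)/(2.3011e-07) = 12.6 Ω
P = I²R = (9.29)² × 12.6 = 1090 W

1090 W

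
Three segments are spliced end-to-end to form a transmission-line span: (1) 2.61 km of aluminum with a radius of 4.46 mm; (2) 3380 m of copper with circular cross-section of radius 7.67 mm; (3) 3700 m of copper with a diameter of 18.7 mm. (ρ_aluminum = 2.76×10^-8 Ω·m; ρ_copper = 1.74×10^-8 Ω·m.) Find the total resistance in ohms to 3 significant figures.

Seg 1: A = πr² = π(4.4600e-03 m)² = 6.249e-05 m²
R_1 = (2.76×10^-8)(2610)/(6.249e-05) = 1.153 Ω
Seg 2: A = πr² = π(7.6700e-03 m)² = 1.848e-04 m²
R_2 = (1.74×10^-8)(3380)/(1.848e-04) = 0.3182 Ω
Seg 3: A = π(d/2)² = π(9.3500e-03 m)² = 2.746e-04 m²
R_3 = (1.74×10^-8)(3700)/(2.746e-04) = 0.2344 Ω
R_total = R_1 + R_2 + R_3 = 1.71 Ω

1.71 Ω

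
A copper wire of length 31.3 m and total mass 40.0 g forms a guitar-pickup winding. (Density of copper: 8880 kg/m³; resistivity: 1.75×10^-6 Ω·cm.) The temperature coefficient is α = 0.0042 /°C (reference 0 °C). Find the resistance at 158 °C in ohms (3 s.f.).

6.33 Ω

ρ = 1.75×10^-6 Ω·cm = 1.75×10^-8 Ω·m
A = m/(density·L) = 0.04/(8880×31.3) = 1.4391e-07 m²
R = ρL/A = (1.75×10^-8)(31.3)/(1.4391e-07) = 3.806 Ω
R(158 °C) = 3.806 × (1 + 0.0042×158) = 6.33 Ω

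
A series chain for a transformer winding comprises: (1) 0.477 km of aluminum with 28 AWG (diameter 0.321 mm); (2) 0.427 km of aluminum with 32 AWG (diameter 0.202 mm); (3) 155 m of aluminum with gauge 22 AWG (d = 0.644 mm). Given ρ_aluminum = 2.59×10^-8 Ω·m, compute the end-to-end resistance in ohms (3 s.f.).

Seg 1: A = π(0.321/2 mm)² = π(1.6050e-04 m)² = 8.093e-08 m²
R_1 = (2.59×10^-8)(477)/(8.093e-08) = 152.7 Ω
Seg 2: A = π(0.202/2 mm)² = π(1.0100e-04 m)² = 3.205e-08 m²
R_2 = (2.59×10^-8)(427)/(3.205e-08) = 345.1 Ω
Seg 3: A = π(0.644/2 mm)² = π(3.2200e-04 m)² = 3.257e-07 m²
R_3 = (2.59×10^-8)(155)/(3.257e-07) = 12.32 Ω
R_total = R_1 + R_2 + R_3 = 510 Ω

510 Ω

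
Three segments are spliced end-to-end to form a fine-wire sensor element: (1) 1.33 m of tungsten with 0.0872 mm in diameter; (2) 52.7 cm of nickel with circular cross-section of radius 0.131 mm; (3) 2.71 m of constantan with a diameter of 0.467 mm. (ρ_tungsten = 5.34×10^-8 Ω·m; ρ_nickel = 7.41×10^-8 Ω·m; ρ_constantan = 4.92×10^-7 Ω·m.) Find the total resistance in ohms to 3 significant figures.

Seg 1: A = π(d/2)² = π(4.3600e-05 m)² = 5.972e-09 m²
R_1 = (5.34×10^-8)(1.33)/(5.972e-09) = 11.89 Ω
Seg 2: A = πr² = π(1.3100e-04 m)² = 5.391e-08 m²
R_2 = (7.41×10^-8)(0.527)/(5.391e-08) = 0.7243 Ω
Seg 3: A = π(d/2)² = π(2.3350e-04 m)² = 1.713e-07 m²
R_3 = (4.92×10^-7)(2.71)/(1.713e-07) = 7.784 Ω
R_total = R_1 + R_2 + R_3 = 20.4 Ω

20.4 Ω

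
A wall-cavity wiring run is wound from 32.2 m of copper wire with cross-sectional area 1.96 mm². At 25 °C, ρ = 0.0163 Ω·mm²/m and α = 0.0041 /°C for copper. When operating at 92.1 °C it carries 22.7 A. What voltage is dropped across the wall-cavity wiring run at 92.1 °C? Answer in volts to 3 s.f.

7.75 V

ρ = 0.0163 Ω·mm²/m = 1.63×10^-8 Ω·m
A = 1.96 mm² = 1.960e-06 m²
R₍25₎ = ρL/A = (1.63×10^-8)(32.2)/(1.960e-06) = 0.2678 Ω
R₍92.1₎ = R₍25₎(1 + αΔT) = 0.2678 × (1 + 0.0041×67.1) = 0.3415 Ω
V = IR = 22.7 × 0.3415 = 7.75 V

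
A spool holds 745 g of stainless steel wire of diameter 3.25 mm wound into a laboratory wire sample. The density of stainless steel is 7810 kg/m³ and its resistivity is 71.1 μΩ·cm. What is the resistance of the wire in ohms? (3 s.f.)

ρ = 71.1 μΩ·cm = 7.11×10^-7 Ω·m
A = π(d/2)² = π(1.6250e-03 m)² = 8.2958e-06 m²
L = m/(density·A) = 0.745/(7810×8.2958e-06) = 11.5 m
R = ρL/A = (7.11×10^-7)(11.5)/(8.2958e-06) = 0.986 Ω

0.986 Ω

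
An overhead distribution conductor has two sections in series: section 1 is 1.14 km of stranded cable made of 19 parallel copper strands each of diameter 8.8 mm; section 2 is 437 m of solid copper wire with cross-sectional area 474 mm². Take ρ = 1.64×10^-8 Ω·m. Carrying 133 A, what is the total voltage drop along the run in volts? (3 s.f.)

4.16 V

Section 1: A_strand = π(4.4000e-03)² = 6.082e-05 m²; R₁ = ρL/(N·A_s) = (1.64×10^-8)(1140)/(19×6.082e-05) = 0.01618 Ω
Section 2: A = 474 mm² = 4.740e-04 m²
R₂ = (1.64×10^-8)(437)/(4.740e-04) = 0.01512 Ω
R = R₁ + R₂ = 0.0313 Ω
V = IR = 133 × 0.0313 = 4.16 V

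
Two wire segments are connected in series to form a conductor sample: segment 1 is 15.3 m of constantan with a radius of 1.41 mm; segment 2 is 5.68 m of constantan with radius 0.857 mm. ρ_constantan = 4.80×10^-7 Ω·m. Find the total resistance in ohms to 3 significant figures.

Segment 1: A = πr² = π(1.4100e-03 m)² = 6.246e-06 m²
R₁ = ρL/A = (4.80×10^-7)(15.3)/(6.246e-06) = 1.176 Ω
Segment 2: A = πr² = π(8.5700e-04 m)² = 2.307e-06 m²
R₂ = (4.80×10^-7)(5.68)/(2.307e-06) = 1.182 Ω
R = R₁ + R₂ = 2.36 Ω

2.36 Ω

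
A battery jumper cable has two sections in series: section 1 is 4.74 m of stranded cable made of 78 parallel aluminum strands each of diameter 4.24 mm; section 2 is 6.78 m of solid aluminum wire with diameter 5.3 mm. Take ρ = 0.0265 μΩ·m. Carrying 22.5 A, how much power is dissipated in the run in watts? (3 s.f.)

ρ = 0.0265 μΩ·m = 2.65×10^-8 Ω·m
Section 1: A_strand = π(2.1200e-03)² = 1.412e-05 m²; R₁ = ρL/(N·A_s) = (2.65×10^-8)(4.74)/(78×1.412e-05) = 1.141×10^-4 Ω
Section 2: A = π(d/2)² = π(2.6500e-03 m)² = 2.206e-05 m²
R₂ = (2.65×10^-8)(6.78)/(2.206e-05) = 0.008144 Ω
R = R₁ + R₂ = 0.008258 Ω
P = I²R = (22.5)² × 0.008258 = 4.18 W

4.18 W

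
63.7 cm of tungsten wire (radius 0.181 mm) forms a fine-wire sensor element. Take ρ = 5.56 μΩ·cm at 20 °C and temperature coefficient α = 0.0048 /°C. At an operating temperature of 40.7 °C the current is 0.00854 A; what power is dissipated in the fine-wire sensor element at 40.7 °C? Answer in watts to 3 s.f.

2.76×10^-5 W

ρ = 5.56 μΩ·cm = 5.56×10^-8 Ω·m
A = πr² = π(1.8100e-04 m)² = 1.029e-07 m²
R₍20₎ = ρL/A = (5.56×10^-8)(0.637)/(1.029e-07) = 0.3441 Ω
R₍40.7₎ = R₍20₎(1 + αΔT) = 0.3441 × (1 + 0.0048×20.7) = 0.3783 Ω
P = I²R = (0.00854)² × 0.3783 = 2.76×10^-5 W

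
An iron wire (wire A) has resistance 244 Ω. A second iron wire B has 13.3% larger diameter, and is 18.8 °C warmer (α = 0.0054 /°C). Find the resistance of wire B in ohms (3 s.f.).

209 Ω

R ∝ ρL/d² with ρ ∝ (1+αΔT), so R_B/R_A = (1 + 13.3/100)⁻² × (1 + 0.0054×18.8)
= 0.779 × 1.101 = 0.8581
R_B = 0.8581 × 244 = 209 Ω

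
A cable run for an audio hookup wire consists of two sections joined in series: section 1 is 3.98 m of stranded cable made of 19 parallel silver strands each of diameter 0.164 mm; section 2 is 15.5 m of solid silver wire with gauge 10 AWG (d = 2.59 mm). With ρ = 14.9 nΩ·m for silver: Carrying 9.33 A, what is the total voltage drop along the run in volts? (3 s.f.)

1.79 V

ρ = 14.9 nΩ·m = 1.49×10^-8 Ω·m
Section 1: A_strand = π(8.2000e-05)² = 2.112e-08 m²; R₁ = ρL/(N·A_s) = (1.49×10^-8)(3.98)/(19×2.112e-08) = 0.1478 Ω
Section 2: A = π(2.59/2 mm)² = π(1.2950e-03 m)² = 5.269e-06 m²
R₂ = (1.49×10^-8)(15.5)/(5.269e-06) = 0.04384 Ω
R = R₁ + R₂ = 0.1916 Ω
V = IR = 9.33 × 0.1916 = 1.79 V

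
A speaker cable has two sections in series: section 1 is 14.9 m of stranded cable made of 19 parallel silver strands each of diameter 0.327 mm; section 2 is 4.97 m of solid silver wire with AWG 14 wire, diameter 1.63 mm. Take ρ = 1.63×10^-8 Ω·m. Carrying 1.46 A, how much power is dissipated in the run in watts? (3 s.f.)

0.407 W

Section 1: A_strand = π(1.6350e-04)² = 8.398e-08 m²; R₁ = ρL/(N·A_s) = (1.63×10^-8)(14.9)/(19×8.398e-08) = 0.1522 Ω
Section 2: A = π(1.63/2 mm)² = π(8.1500e-04 m)² = 2.087e-06 m²
R₂ = (1.63×10^-8)(4.97)/(2.087e-06) = 0.03882 Ω
R = R₁ + R₂ = 0.191 Ω
P = I²R = (1.46)² × 0.191 = 0.407 W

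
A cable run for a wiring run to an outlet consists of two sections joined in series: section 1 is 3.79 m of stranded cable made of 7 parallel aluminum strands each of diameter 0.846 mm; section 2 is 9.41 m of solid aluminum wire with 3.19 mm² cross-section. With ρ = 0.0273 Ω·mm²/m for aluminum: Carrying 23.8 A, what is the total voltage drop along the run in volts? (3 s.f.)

2.54 V

ρ = 0.0273 Ω·mm²/m = 2.73×10^-8 Ω·m
Section 1: A_strand = π(4.2300e-04)² = 5.621e-07 m²; R₁ = ρL/(N·A_s) = (2.73×10^-8)(3.79)/(7×5.621e-07) = 0.0263 Ω
Section 2: A = 3.19 mm² = 3.190e-06 m²
R₂ = (2.73×10^-8)(9.41)/(3.190e-06) = 0.08053 Ω
R = R₁ + R₂ = 0.1068 Ω
V = IR = 23.8 × 0.1068 = 2.54 V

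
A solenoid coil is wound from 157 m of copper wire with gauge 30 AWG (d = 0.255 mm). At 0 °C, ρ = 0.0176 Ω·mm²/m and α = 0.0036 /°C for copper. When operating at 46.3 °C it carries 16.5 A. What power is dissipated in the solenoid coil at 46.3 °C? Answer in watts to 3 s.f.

ρ = 0.0176 Ω·mm²/m = 1.76×10^-8 Ω·m
A = π(0.255/2 mm)² = π(1.2750e-04 m)² = 5.107e-08 m²
R₍0₎ = ρL/A = (1.76×10^-8)(157)/(5.107e-08) = 54.11 Ω
R₍46.3₎ = R₍0₎(1 + αΔT) = 54.11 × (1 + 0.0036×46.3) = 63.12 Ω
P = I²R = (16.5)² × 63.12 = 17200 W

17200 W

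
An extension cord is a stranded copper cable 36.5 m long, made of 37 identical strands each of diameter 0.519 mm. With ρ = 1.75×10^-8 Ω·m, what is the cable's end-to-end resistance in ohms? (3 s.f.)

A_strand = π(2.5950e-04 m)² = 2.116e-07 m²
R_strand = ρL/A = (1.75×10^-8)(36.5)/(2.116e-07) = 3.019 Ω
R_total = R_strand/N = 3.019/37 = 0.0816 Ω

0.0816 Ω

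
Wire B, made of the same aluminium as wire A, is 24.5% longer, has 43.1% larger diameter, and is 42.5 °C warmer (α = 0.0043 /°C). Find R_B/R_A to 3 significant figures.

R ∝ ρL/d² with ρ ∝ (1+αΔT), so R_B/R_A = (1 + 24.5/100) × (1 + 43.1/100)⁻² × (1 + 0.0043×42.5)
= 1.245 × 0.4883 × 1.183 = 0.719

0.719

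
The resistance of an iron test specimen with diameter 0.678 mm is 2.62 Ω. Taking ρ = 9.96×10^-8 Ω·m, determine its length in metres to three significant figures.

9.50 m

A = π(d/2)² = π(3.3900e-04 m)² = 3.610e-07 m²
L = RA/ρ = (2.62)(3.610e-07)/(9.96×10^-8) = 9.50 m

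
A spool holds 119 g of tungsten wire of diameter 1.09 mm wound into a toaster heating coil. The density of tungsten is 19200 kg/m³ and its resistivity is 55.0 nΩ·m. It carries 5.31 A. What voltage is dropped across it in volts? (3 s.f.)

ρ = 55.0 nΩ·m = 5.50×10^-8 Ω·m
A = π(d/2)² = π(5.4500e-04 m)² = 9.3313e-07 m²
L = m/(density·A) = 0.119/(19200×9.3313e-07) = 6.642 m
R = ρL/A = (5.50×10^-8)(6.642)/(9.3313e-07) = 0.3915 Ω
V = IR = 5.31 × 0.3915 = 2.08 V

2.08 V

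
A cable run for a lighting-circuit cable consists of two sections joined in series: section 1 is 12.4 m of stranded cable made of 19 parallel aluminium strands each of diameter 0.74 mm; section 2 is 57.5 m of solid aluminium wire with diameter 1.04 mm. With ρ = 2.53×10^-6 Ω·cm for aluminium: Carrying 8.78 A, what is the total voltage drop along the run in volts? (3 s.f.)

15.4 V

ρ = 2.53×10^-6 Ω·cm = 2.53×10^-8 Ω·m
Section 1: A_strand = π(3.7000e-04)² = 4.301e-07 m²; R₁ = ρL/(N·A_s) = (2.53×10^-8)(12.4)/(19×4.301e-07) = 0.03839 Ω
Section 2: A = π(d/2)² = π(5.2000e-04 m)² = 8.495e-07 m²
R₂ = (2.53×10^-8)(57.5)/(8.495e-07) = 1.713 Ω
R = R₁ + R₂ = 1.751 Ω
V = IR = 8.78 × 1.751 = 15.4 V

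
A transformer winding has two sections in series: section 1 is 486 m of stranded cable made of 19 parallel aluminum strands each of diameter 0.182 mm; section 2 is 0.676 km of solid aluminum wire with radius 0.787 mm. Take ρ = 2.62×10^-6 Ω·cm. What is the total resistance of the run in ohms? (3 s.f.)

34.9 Ω

ρ = 2.62×10^-6 Ω·cm = 2.62×10^-8 Ω·m
Section 1: A_strand = π(9.1000e-05)² = 2.602e-08 m²; R₁ = ρL/(N·A_s) = (2.62×10^-8)(486)/(19×2.602e-08) = 25.76 Ω
Section 2: A = πr² = π(7.8700e-04 m)² = 1.946e-06 m²
R₂ = (2.62×10^-8)(676)/(1.946e-06) = 9.102 Ω
R = R₁ + R₂ = 34.9 Ω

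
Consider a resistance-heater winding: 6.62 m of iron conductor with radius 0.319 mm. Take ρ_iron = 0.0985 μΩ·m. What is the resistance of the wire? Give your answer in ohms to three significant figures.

ρ = 0.0985 μΩ·m = 9.85×10^-8 Ω·m
A = πr² = π(3.1900e-04 m)² = 3.197e-07 m²
R = ρL/A = (9.85×10^-8)(6.62 m)/(3.197e-07 m²) = 2.04 Ω

2.04 Ω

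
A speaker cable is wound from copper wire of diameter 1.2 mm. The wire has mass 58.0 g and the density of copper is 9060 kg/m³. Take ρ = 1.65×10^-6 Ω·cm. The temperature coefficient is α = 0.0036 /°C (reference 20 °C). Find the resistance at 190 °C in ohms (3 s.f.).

ρ = 1.65×10^-6 Ω·cm = 1.65×10^-8 Ω·m
A = π(d/2)² = π(6.0000e-04 m)² = 1.1310e-06 m²
L = m/(density·A) = 0.058/(9060×1.1310e-06) = 5.66 m
R = ρL/A = (1.65×10^-8)(5.66)/(1.1310e-06) = 0.08258 Ω
R(190 °C) = 0.08258 × (1 + 0.0036×170) = 0.133 Ω

0.133 Ω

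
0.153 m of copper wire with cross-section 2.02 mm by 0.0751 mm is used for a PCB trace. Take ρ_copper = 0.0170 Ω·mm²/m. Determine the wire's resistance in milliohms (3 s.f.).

ρ = 0.0170 Ω·mm²/m = 1.70×10^-8 Ω·m
A = 2.02 × 0.0751 mm² = 0.152 mm² = 1.517e-07 m²
R = ρL/A = (1.70×10^-8)(0.153 m)/(1.517e-07 m²) = 17.1 mΩ

17.1 mΩ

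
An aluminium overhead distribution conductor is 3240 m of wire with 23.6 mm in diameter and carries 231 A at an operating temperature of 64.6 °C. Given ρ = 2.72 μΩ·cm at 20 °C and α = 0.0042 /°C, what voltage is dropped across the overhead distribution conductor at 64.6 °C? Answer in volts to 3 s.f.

ρ = 2.72 μΩ·cm = 2.72×10^-8 Ω·m
A = π(d/2)² = π(1.1800e-02 m)² = 4.374e-04 m²
R₍20₎ = ρL/A = (2.72×10^-8)(3240)/(4.374e-04) = 0.2015 Ω
R₍64.6₎ = R₍20₎(1 + αΔT) = 0.2015 × (1 + 0.0042×44.6) = 0.2392 Ω
V = IR = 231 × 0.2392 = 55.3 V

55.3 V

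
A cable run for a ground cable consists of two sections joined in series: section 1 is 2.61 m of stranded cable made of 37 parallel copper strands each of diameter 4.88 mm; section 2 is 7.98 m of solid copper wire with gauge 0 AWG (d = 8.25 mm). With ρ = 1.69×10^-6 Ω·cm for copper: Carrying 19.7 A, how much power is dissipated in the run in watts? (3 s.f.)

1.00 W

ρ = 1.69×10^-6 Ω·cm = 1.69×10^-8 Ω·m
Section 1: A_strand = π(2.4400e-03)² = 1.870e-05 m²; R₁ = ρL/(N·A_s) = (1.69×10^-8)(2.61)/(37×1.870e-05) = 6.374×10^-5 Ω
Section 2: A = π(8.25/2 mm)² = π(4.1250e-03 m)² = 5.346e-05 m²
R₂ = (1.69×10^-8)(7.98)/(5.346e-05) = 0.002523 Ω
R = R₁ + R₂ = 0.002587 Ω
P = I²R = (19.7)² × 0.002587 = 1.00 W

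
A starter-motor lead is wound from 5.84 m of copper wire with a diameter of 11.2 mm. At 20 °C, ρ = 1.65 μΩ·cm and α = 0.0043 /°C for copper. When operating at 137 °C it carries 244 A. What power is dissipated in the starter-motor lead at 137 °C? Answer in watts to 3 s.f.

ρ = 1.65 μΩ·cm = 1.65×10^-8 Ω·m
A = π(d/2)² = π(5.6000e-03 m)² = 9.852e-05 m²
R₍20₎ = ρL/A = (1.65×10^-8)(5.84)/(9.852e-05) = 9.781×10^-4 Ω
R₍137₎ = R₍20₎(1 + αΔT) = 9.781×10^-4 × (1 + 0.0043×117) = 0.00147 Ω
P = I²R = (244)² × 0.00147 = 87.5 W

87.5 W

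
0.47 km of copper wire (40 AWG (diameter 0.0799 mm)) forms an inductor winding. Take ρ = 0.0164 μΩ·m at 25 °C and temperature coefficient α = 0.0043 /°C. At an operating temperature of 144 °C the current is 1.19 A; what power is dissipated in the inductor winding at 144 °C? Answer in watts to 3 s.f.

3290 W

ρ = 0.0164 μΩ·m = 1.64×10^-8 Ω·m
A = π(0.0799/2 mm)² = π(3.9950e-05 m)² = 5.014e-09 m²
R₍25₎ = ρL/A = (1.64×10^-8)(470)/(5.014e-09) = 1537 Ω
R₍144₎ = R₍25₎(1 + αΔT) = 1537 × (1 + 0.0043×119) = 2324 Ω
P = I²R = (1.19)² × 2324 = 3290 W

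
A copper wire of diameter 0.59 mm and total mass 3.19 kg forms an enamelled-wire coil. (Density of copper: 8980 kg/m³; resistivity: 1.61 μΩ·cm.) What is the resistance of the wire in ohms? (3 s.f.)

ρ = 1.61 μΩ·cm = 1.61×10^-8 Ω·m
A = π(d/2)² = π(2.9500e-04 m)² = 2.7340e-07 m²
L = m/(density·A) = 3.19/(8980×2.7340e-07) = 1299 m
R = ρL/A = (1.61×10^-8)(1299)/(2.7340e-07) = 76.5 Ω

76.5 Ω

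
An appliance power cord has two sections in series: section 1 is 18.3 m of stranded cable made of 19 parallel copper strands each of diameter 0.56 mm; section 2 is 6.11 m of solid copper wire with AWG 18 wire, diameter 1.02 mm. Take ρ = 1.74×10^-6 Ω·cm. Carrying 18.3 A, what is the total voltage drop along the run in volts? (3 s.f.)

ρ = 1.74×10^-6 Ω·cm = 1.74×10^-8 Ω·m
Section 1: A_strand = π(2.8000e-04)² = 2.463e-07 m²; R₁ = ρL/(N·A_s) = (1.74×10^-8)(18.3)/(19×2.463e-07) = 0.06804 Ω
Section 2: A = π(1.02/2 mm)² = π(5.1000e-04 m)² = 8.171e-07 m²
R₂ = (1.74×10^-8)(6.11)/(8.171e-07) = 0.1301 Ω
R = R₁ + R₂ = 0.1981 Ω
V = IR = 18.3 × 0.1981 = 3.63 V

3.63 V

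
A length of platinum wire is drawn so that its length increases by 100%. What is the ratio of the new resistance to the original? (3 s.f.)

4.00

k = 1 + 100/100 = 2; volume constant ⇒ A' = A/k, so R' = k²R.
Factor = 4.00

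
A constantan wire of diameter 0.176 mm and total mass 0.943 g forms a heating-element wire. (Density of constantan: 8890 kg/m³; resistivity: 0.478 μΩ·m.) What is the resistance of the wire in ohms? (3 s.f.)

85.7 Ω

ρ = 0.478 μΩ·m = 4.78×10^-7 Ω·m
A = π(d/2)² = π(8.8000e-05 m)² = 2.4328e-08 m²
L = m/(density·A) = 9.430×10^-4/(8890×2.4328e-08) = 4.36 m
R = ρL/A = (4.78×10^-7)(4.36)/(2.4328e-08) = 85.7 Ω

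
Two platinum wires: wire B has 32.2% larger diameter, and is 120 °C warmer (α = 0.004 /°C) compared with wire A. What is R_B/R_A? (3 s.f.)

R ∝ ρL/d² with ρ ∝ (1+αΔT), so R_B/R_A = (1 + 32.2/100)⁻² × (1 + 0.004×120)
= 0.5722 × 1.48 = 0.847

0.847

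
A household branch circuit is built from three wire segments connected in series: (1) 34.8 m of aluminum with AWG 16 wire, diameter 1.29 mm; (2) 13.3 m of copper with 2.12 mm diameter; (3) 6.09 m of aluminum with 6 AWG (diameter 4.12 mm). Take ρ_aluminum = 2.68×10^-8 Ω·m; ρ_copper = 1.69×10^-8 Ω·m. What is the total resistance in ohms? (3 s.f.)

Seg 1: A = π(1.29/2 mm)² = π(6.4500e-04 m)² = 1.307e-06 m²
R_1 = (2.68×10^-8)(34.8)/(1.307e-06) = 0.7136 Ω
Seg 2: A = π(d/2)² = π(1.0600e-03 m)² = 3.530e-06 m²
R_2 = (1.69×10^-8)(13.3)/(3.530e-06) = 0.06368 Ω
Seg 3: A = π(4.12/2 mm)² = π(2.0600e-03 m)² = 1.333e-05 m²
R_3 = (2.68×10^-8)(6.09)/(1.333e-05) = 0.01224 Ω
R_total = R_1 + R_2 + R_3 = 0.790 Ω

0.790 Ω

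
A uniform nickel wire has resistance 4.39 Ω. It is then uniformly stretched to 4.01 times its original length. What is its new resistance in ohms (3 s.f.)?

70.6 Ω

Volume constant ⇒ A' = A/k with k = 4.01. R' = ρ(kL)/(A/k) = k²R.
R' = 16.08 × 4.39 = 70.6 Ω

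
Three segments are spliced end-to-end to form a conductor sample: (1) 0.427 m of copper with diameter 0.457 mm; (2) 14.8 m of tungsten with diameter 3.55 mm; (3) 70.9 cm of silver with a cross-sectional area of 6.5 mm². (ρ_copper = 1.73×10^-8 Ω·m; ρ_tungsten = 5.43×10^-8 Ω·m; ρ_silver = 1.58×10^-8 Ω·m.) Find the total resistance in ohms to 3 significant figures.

0.128 Ω

Seg 1: A = π(d/2)² = π(2.2850e-04 m)² = 1.640e-07 m²
R_1 = (1.73×10^-8)(0.427)/(1.640e-07) = 0.04504 Ω
Seg 2: A = π(d/2)² = π(1.7750e-03 m)² = 9.898e-06 m²
R_2 = (5.43×10^-8)(14.8)/(9.898e-06) = 0.08119 Ω
Seg 3: A = 6.5 mm² = 6.500e-06 m²
R_3 = (1.58×10^-8)(0.709)/(6.500e-06) = 0.001723 Ω
R_total = R_1 + R_2 + R_3 = 0.128 Ω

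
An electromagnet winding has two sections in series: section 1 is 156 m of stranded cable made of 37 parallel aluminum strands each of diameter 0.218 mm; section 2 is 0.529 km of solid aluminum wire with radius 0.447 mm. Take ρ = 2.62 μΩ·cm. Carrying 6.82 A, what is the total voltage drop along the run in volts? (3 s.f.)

171 V

ρ = 2.62 μΩ·cm = 2.62×10^-8 Ω·m
Section 1: A_strand = π(1.0900e-04)² = 3.733e-08 m²; R₁ = ρL/(N·A_s) = (2.62×10^-8)(156)/(37×3.733e-08) = 2.96 Ω
Section 2: A = πr² = π(4.4700e-04 m)² = 6.277e-07 m²
R₂ = (2.62×10^-8)(529)/(6.277e-07) = 22.08 Ω
R = R₁ + R₂ = 25.04 Ω
V = IR = 6.82 × 25.04 = 171 V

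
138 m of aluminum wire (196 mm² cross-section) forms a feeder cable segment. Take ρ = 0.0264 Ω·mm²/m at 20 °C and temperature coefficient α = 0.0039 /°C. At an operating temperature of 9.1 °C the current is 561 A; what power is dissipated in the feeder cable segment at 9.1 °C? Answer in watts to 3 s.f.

5600 W

ρ = 0.0264 Ω·mm²/m = 2.64×10^-8 Ω·m
A = 196 mm² = 1.960e-04 m²
R₍20₎ = ρL/A = (2.64×10^-8)(138)/(1.960e-04) = 0.01859 Ω
R₍9.1₎ = R₍20₎(1 + αΔT) = 0.01859 × (1 + 0.0039×-10.9) = 0.0178 Ω
P = I²R = (561)² × 0.0178 = 5600 W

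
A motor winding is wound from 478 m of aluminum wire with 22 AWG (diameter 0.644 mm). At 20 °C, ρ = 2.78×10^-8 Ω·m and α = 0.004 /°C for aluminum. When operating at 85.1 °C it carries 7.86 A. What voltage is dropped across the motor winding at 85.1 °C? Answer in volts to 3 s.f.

A = π(0.644/2 mm)² = π(3.2200e-04 m)² = 3.257e-07 m²
R₍20₎ = ρL/A = (2.78×10^-8)(478)/(3.257e-07) = 40.8 Ω
R₍85.1₎ = R₍20₎(1 + αΔT) = 40.8 × (1 + 0.004×65.1) = 51.42 Ω
V = IR = 7.86 × 51.42 = 404 V

404 V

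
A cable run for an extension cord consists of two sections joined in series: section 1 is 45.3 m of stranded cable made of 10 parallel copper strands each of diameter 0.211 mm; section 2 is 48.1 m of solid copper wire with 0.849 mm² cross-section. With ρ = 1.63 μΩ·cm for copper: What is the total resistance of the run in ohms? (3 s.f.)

3.04 Ω

ρ = 1.63 μΩ·cm = 1.63×10^-8 Ω·m
Section 1: A_strand = π(1.0550e-04)² = 3.497e-08 m²; R₁ = ρL/(N·A_s) = (1.63×10^-8)(45.3)/(10×3.497e-08) = 2.112 Ω
Section 2: A = 0.849 mm² = 8.490e-07 m²
R₂ = (1.63×10^-8)(48.1)/(8.490e-07) = 0.9235 Ω
R = R₁ + R₂ = 3.04 Ω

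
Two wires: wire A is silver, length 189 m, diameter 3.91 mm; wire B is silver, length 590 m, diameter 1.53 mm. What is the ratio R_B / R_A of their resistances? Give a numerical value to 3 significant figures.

R ∝ ρL/d², so R_B/R_A = (L_B/L_A) × (d_A/d_B)²
= (590/189) × (3.91/1.53)² = 20.4

20.4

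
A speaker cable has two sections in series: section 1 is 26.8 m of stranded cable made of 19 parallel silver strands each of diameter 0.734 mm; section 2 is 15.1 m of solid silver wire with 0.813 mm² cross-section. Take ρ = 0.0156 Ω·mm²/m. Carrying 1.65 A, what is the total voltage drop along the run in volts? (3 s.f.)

0.564 V

ρ = 0.0156 Ω·mm²/m = 1.56×10^-8 Ω·m
Section 1: A_strand = π(3.6700e-04)² = 4.231e-07 m²; R₁ = ρL/(N·A_s) = (1.56×10^-8)(26.8)/(19×4.231e-07) = 0.052 Ω
Section 2: A = 0.813 mm² = 8.130e-07 m²
R₂ = (1.56×10^-8)(15.1)/(8.130e-07) = 0.2897 Ω
R = R₁ + R₂ = 0.3417 Ω
V = IR = 1.65 × 0.3417 = 0.564 V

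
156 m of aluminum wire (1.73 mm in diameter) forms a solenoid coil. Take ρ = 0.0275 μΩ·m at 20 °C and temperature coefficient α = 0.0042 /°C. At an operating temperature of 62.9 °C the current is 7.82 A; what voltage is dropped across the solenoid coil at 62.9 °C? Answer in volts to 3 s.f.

16.8 V

ρ = 0.0275 μΩ·m = 2.75×10^-8 Ω·m
A = π(d/2)² = π(8.6500e-04 m)² = 2.351e-06 m²
R₍20₎ = ρL/A = (2.75×10^-8)(156)/(2.351e-06) = 1.825 Ω
R₍62.9₎ = R₍20₎(1 + αΔT) = 1.825 × (1 + 0.0042×42.9) = 2.154 Ω
V = IR = 7.82 × 2.154 = 16.8 V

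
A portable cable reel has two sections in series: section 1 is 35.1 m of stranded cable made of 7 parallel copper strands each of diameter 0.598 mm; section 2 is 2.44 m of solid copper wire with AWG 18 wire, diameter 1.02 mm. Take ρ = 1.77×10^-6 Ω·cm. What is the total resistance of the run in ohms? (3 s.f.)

ρ = 1.77×10^-6 Ω·cm = 1.77×10^-8 Ω·m
Section 1: A_strand = π(2.9900e-04)² = 2.809e-07 m²; R₁ = ρL/(N·A_s) = (1.77×10^-8)(35.1)/(7×2.809e-07) = 0.316 Ω
Section 2: A = π(1.02/2 mm)² = π(5.1000e-04 m)² = 8.171e-07 m²
R₂ = (1.77×10^-8)(2.44)/(8.171e-07) = 0.05285 Ω
R = R₁ + R₂ = 0.369 Ω

0.369 Ω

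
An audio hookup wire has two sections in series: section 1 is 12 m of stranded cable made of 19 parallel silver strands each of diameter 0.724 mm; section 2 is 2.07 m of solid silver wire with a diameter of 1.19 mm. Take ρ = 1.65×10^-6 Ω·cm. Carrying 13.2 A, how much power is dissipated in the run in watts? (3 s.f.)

ρ = 1.65×10^-6 Ω·cm = 1.65×10^-8 Ω·m
Section 1: A_strand = π(3.6200e-04)² = 4.117e-07 m²; R₁ = ρL/(N·A_s) = (1.65×10^-8)(12)/(19×4.117e-07) = 0.02531 Ω
Section 2: A = π(d/2)² = π(5.9500e-04 m)² = 1.112e-06 m²
R₂ = (1.65×10^-8)(2.07)/(1.112e-06) = 0.03071 Ω
R = R₁ + R₂ = 0.05602 Ω
P = I²R = (13.2)² × 0.05602 = 9.76 W

9.76 W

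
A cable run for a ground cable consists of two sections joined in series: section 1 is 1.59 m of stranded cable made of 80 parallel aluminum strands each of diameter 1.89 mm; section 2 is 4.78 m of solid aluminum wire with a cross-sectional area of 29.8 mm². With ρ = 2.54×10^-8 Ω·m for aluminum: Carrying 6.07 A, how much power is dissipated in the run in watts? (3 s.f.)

Section 1: A_strand = π(9.4500e-04)² = 2.806e-06 m²; R₁ = ρL/(N·A_s) = (2.54×10^-8)(1.59)/(80×2.806e-06) = 1.799×10^-4 Ω
Section 2: A = 29.8 mm² = 2.980e-05 m²
R₂ = (2.54×10^-8)(4.78)/(2.980e-05) = 0.004074 Ω
R = R₁ + R₂ = 0.004254 Ω
P = I²R = (6.07)² × 0.004254 = 0.157 W

0.157 W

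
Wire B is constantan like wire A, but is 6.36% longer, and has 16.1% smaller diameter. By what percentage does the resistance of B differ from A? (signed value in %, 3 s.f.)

51.1%

R ∝ L/d², so R_B/R_A = (1 + 6.36/100) × (1 − 16.1/100)⁻²
= 1.064 × 1.421 = 1.511
(R_B − R_A)/R_A = 1.511 − 1 = 51.1%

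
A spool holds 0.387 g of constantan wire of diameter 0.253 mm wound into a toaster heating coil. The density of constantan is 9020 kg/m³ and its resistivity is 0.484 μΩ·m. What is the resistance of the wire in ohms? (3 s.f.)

8.22 Ω

ρ = 0.484 μΩ·m = 4.84×10^-7 Ω·m
A = π(d/2)² = π(1.2650e-04 m)² = 5.0273e-08 m²
L = m/(density·A) = 3.870×10^-4/(9020×5.0273e-08) = 0.8534 m
R = ρL/A = (4.84×10^-7)(0.8534)/(5.0273e-08) = 8.22 Ω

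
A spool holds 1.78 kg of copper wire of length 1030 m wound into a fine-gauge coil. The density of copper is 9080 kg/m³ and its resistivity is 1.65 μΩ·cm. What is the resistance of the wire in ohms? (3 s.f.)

89.3 Ω

ρ = 1.65 μΩ·cm = 1.65×10^-8 Ω·m
A = m/(density·L) = 1.78/(9080×1030) = 1.9033e-07 m²
R = ρL/A = (1.65×10^-8)(1030)/(1.9033e-07) = 89.3 Ω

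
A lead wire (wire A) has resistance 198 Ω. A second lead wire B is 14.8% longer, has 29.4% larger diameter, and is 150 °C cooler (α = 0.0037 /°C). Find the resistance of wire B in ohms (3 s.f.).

R ∝ ρL/d² with ρ ∝ (1+αΔT), so R_B/R_A = (1 + 14.8/100) × (1 + 29.4/100)⁻² × (1 − 0.0037×150)
= 1.148 × 0.5972 × 0.445 = 0.3051
R_B = 0.3051 × 198 = 60.4 Ω

60.4 Ω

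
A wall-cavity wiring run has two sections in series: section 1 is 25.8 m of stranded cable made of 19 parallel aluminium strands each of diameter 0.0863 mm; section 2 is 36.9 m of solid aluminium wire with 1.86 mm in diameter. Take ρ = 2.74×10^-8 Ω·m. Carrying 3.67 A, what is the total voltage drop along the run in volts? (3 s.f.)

24.7 V

Section 1: A_strand = π(4.3150e-05)² = 5.849e-09 m²; R₁ = ρL/(N·A_s) = (2.74×10^-8)(25.8)/(19×5.849e-09) = 6.361 Ω
Section 2: A = π(d/2)² = π(9.3000e-04 m)² = 2.717e-06 m²
R₂ = (2.74×10^-8)(36.9)/(2.717e-06) = 0.3721 Ω
R = R₁ + R₂ = 6.733 Ω
V = IR = 3.67 × 6.733 = 24.7 V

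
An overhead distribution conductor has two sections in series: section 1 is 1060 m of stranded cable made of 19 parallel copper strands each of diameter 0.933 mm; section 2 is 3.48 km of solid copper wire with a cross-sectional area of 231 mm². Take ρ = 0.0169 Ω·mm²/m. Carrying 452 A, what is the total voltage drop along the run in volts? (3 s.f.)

ρ = 0.0169 Ω·mm²/m = 1.69×10^-8 Ω·m
Section 1: A_strand = π(4.6650e-04)² = 6.837e-07 m²; R₁ = ρL/(N·A_s) = (1.69×10^-8)(1060)/(19×6.837e-07) = 1.379 Ω
Section 2: A = 231 mm² = 2.310e-04 m²
R₂ = (1.69×10^-8)(3480)/(2.310e-04) = 0.2546 Ω
R = R₁ + R₂ = 1.634 Ω
V = IR = 452 × 1.634 = 738 V

738 V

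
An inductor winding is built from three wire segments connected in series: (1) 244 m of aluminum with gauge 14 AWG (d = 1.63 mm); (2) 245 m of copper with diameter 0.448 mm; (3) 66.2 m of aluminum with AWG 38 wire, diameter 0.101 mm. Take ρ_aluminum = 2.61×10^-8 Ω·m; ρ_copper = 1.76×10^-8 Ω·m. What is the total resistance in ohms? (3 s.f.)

246 Ω

Seg 1: A = π(1.63/2 mm)² = π(8.1500e-04 m)² = 2.087e-06 m²
R_1 = (2.61×10^-8)(244)/(2.087e-06) = 3.052 Ω
Seg 2: A = π(d/2)² = π(2.2400e-04 m)² = 1.576e-07 m²
R_2 = (1.76×10^-8)(245)/(1.576e-07) = 27.35 Ω
Seg 3: A = π(0.101/2 mm)² = π(5.0500e-05 m)² = 8.012e-09 m²
R_3 = (2.61×10^-8)(66.2)/(8.012e-09) = 215.7 Ω
R_total = R_1 + R_2 + R_3 = 246 Ω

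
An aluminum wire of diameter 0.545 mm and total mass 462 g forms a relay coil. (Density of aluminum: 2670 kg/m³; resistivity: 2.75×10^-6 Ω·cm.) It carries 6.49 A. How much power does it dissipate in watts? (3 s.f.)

3680 W

ρ = 2.75×10^-6 Ω·cm = 2.75×10^-8 Ω·m
A = π(d/2)² = π(2.7250e-04 m)² = 2.3328e-07 m²
L = m/(density·A) = 0.462/(2670×2.3328e-07) = 741.7 m
R = ρL/A = (2.75×10^-8)(741.7)/(2.3328e-07) = 87.44 Ω
P = I²R = (6.49)² × 87.44 = 3680 W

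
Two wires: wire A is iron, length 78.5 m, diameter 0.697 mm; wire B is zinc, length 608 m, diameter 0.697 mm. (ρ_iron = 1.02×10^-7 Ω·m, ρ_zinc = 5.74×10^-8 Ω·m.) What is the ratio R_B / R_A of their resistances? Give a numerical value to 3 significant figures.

4.36

R ∝ ρL/d², so R_B/R_A = (ρ_B/ρ_A) × (L_B/L_A)
= (5.74×10^-8/1.02×10^-7) × (608/78.5) = 4.36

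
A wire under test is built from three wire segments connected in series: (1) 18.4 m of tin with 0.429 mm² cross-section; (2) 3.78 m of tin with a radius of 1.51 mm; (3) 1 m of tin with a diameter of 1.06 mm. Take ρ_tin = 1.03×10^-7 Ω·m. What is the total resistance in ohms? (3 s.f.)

Seg 1: A = 0.429 mm² = 4.290e-07 m²
R_1 = (1.03×10^-7)(18.4)/(4.290e-07) = 4.418 Ω
Seg 2: A = πr² = π(1.5100e-03 m)² = 7.163e-06 m²
R_2 = (1.03×10^-7)(3.78)/(7.163e-06) = 0.05435 Ω
Seg 3: A = π(d/2)² = π(5.3000e-04 m)² = 8.825e-07 m²
R_3 = (1.03×10^-7)(1)/(8.825e-07) = 0.1167 Ω
R_total = R_1 + R_2 + R_3 = 4.59 Ω

4.59 Ω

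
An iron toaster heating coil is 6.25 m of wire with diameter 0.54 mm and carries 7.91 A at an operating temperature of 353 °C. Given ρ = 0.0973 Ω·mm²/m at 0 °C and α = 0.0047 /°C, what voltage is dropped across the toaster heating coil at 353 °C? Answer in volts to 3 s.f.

ρ = 0.0973 Ω·mm²/m = 9.73×10^-8 Ω·m
A = π(d/2)² = π(2.7000e-04 m)² = 2.290e-07 m²
R₍0₎ = ρL/A = (9.73×10^-8)(6.25)/(2.290e-07) = 2.655 Ω
R₍353₎ = R₍0₎(1 + αΔT) = 2.655 × (1 + 0.0047×353) = 7.061 Ω
V = IR = 7.91 × 7.061 = 55.9 V

55.9 V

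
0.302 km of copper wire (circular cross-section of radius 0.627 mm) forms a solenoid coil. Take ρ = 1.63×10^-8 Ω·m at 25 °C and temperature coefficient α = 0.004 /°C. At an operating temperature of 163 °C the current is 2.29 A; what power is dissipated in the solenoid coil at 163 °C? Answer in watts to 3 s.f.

A = πr² = π(6.2700e-04 m)² = 1.235e-06 m²
R₍25₎ = ρL/A = (1.63×10^-8)(302)/(1.235e-06) = 3.986 Ω
R₍163₎ = R₍25₎(1 + αΔT) = 3.986 × (1 + 0.004×138) = 6.186 Ω
P = I²R = (2.29)² × 6.186 = 32.4 W

32.4 W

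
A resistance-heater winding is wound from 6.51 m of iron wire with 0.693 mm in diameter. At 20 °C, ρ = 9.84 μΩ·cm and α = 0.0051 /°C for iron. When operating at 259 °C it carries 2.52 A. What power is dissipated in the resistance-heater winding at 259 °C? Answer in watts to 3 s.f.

23.9 W

ρ = 9.84 μΩ·cm = 9.84×10^-8 Ω·m
A = π(d/2)² = π(3.4650e-04 m)² = 3.772e-07 m²
R₍20₎ = ρL/A = (9.84×10^-8)(6.51)/(3.772e-07) = 1.698 Ω
R₍259₎ = R₍20₎(1 + αΔT) = 1.698 × (1 + 0.0051×239) = 3.768 Ω
P = I²R = (2.52)² × 3.768 = 23.9 W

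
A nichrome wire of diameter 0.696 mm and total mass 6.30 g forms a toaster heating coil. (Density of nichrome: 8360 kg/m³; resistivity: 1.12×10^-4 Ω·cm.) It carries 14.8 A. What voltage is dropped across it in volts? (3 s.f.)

86.3 V

ρ = 1.12×10^-4 Ω·cm = 1.12×10^-6 Ω·m
A = π(d/2)² = π(3.4800e-04 m)² = 3.8046e-07 m²
L = m/(density·A) = 0.0063/(8360×3.8046e-07) = 1.981 m
R = ρL/A = (1.12×10^-6)(1.981)/(3.8046e-07) = 5.831 Ω
V = IR = 14.8 × 5.831 = 86.3 V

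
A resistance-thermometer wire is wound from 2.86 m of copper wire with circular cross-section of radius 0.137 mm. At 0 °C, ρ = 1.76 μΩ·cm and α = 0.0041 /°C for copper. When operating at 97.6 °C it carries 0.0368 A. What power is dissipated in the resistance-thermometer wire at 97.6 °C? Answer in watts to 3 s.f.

ρ = 1.76 μΩ·cm = 1.76×10^-8 Ω·m
A = πr² = π(1.3700e-04 m)² = 5.896e-08 m²
R₍0₎ = ρL/A = (1.76×10^-8)(2.86)/(5.896e-08) = 0.8537 Ω
R₍97.6₎ = R₍0₎(1 + αΔT) = 0.8537 × (1 + 0.0041×97.6) = 1.195 Ω
P = I²R = (0.0368)² × 1.195 = 0.00162 W

0.00162 W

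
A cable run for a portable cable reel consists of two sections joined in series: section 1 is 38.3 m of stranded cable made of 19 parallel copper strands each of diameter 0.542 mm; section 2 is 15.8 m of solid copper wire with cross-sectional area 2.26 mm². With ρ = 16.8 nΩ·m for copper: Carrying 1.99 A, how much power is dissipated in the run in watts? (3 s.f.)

ρ = 16.8 nΩ·m = 1.68×10^-8 Ω·m
Section 1: A_strand = π(2.7100e-04)² = 2.307e-07 m²; R₁ = ρL/(N·A_s) = (1.68×10^-8)(38.3)/(19×2.307e-07) = 0.1468 Ω
Section 2: A = 2.26 mm² = 2.260e-06 m²
R₂ = (1.68×10^-8)(15.8)/(2.260e-06) = 0.1175 Ω
R = R₁ + R₂ = 0.2642 Ω
P = I²R = (1.99)² × 0.2642 = 1.05 W

1.05 W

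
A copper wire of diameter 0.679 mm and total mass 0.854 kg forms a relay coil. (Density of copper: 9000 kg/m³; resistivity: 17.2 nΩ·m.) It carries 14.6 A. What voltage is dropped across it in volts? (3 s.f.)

ρ = 17.2 nΩ·m = 1.72×10^-8 Ω·m
A = π(d/2)² = π(3.3950e-04 m)² = 3.6210e-07 m²
L = m/(density·A) = 0.854/(9000×3.6210e-07) = 262.1 m
R = ρL/A = (1.72×10^-8)(262.1)/(3.6210e-07) = 12.45 Ω
V = IR = 14.6 × 12.45 = 182 V

182 V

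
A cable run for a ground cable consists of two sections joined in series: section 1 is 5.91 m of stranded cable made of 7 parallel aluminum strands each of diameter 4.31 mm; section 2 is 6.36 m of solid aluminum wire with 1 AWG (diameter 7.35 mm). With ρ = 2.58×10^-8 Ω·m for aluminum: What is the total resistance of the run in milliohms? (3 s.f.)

Section 1: A_strand = π(2.1550e-03)² = 1.459e-05 m²; R₁ = ρL/(N·A_s) = (2.58×10^-8)(5.91)/(7×1.459e-05) = 0.001493 Ω
Section 2: A = π(7.35/2 mm)² = π(3.6750e-03 m)² = 4.243e-05 m²
R₂ = (2.58×10^-8)(6.36)/(4.243e-05) = 0.003867 Ω
R = R₁ + R₂ = 5.36 mΩ

5.36 mΩ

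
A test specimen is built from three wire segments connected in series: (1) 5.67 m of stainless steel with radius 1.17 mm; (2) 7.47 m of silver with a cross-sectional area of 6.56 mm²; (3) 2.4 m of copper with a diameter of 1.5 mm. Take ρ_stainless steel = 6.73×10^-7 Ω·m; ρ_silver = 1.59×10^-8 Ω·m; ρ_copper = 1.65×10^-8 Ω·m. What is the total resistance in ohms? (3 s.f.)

Seg 1: A = πr² = π(1.1700e-03 m)² = 4.301e-06 m²
R_1 = (6.73×10^-7)(5.67)/(4.301e-06) = 0.8873 Ω
Seg 2: A = 6.56 mm² = 6.560e-06 m²
R_2 = (1.59×10^-8)(7.47)/(6.560e-06) = 0.01811 Ω
Seg 3: A = π(d/2)² = π(7.5000e-04 m)² = 1.767e-06 m²
R_3 = (1.65×10^-8)(2.4)/(1.767e-06) = 0.02241 Ω
R_total = R_1 + R_2 + R_3 = 0.928 Ω

0.928 Ω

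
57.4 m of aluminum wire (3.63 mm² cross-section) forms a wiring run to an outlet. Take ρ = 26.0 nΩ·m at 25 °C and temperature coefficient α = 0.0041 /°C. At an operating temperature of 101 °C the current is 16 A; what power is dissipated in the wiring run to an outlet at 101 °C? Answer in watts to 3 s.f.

138 W

ρ = 26.0 nΩ·m = 2.60×10^-8 Ω·m
A = 3.63 mm² = 3.630e-06 m²
R₍25₎ = ρL/A = (2.60×10^-8)(57.4)/(3.630e-06) = 0.4111 Ω
R₍101₎ = R₍25₎(1 + αΔT) = 0.4111 × (1 + 0.0041×76) = 0.5392 Ω
P = I²R = (16)² × 0.5392 = 138 W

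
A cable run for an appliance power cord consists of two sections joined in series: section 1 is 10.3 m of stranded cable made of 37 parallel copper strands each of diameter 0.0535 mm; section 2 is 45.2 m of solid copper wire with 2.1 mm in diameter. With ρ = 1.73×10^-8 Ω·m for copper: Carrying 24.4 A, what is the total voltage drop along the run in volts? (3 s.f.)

57.8 V

Section 1: A_strand = π(2.6750e-05)² = 2.248e-09 m²; R₁ = ρL/(N·A_s) = (1.73×10^-8)(10.3)/(37×2.248e-09) = 2.142 Ω
Section 2: A = π(d/2)² = π(1.0500e-03 m)² = 3.464e-06 m²
R₂ = (1.73×10^-8)(45.2)/(3.464e-06) = 0.2258 Ω
R = R₁ + R₂ = 2.368 Ω
V = IR = 24.4 × 2.368 = 57.8 V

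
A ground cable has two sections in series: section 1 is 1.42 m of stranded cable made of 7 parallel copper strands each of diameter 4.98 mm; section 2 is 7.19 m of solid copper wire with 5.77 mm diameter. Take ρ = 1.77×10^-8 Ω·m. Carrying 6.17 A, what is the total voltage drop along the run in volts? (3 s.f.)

0.0312 V

Section 1: A_strand = π(2.4900e-03)² = 1.948e-05 m²; R₁ = ρL/(N·A_s) = (1.77×10^-8)(1.42)/(7×1.948e-05) = 1.843×10^-4 Ω
Section 2: A = π(d/2)² = π(2.8850e-03 m)² = 2.615e-05 m²
R₂ = (1.77×10^-8)(7.19)/(2.615e-05) = 0.004867 Ω
R = R₁ + R₂ = 0.005051 Ω
V = IR = 6.17 × 0.005051 = 0.0312 V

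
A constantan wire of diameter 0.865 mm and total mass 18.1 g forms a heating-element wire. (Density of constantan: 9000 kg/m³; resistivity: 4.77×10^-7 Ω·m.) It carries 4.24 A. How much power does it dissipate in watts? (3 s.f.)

A = π(d/2)² = π(4.3250e-04 m)² = 5.8765e-07 m²
L = m/(density·A) = 0.0181/(9000×5.8765e-07) = 3.422 m
R = ρL/A = (4.77×10^-7)(3.422)/(5.8765e-07) = 2.778 Ω
P = I²R = (4.24)² × 2.778 = 49.9 W

49.9 W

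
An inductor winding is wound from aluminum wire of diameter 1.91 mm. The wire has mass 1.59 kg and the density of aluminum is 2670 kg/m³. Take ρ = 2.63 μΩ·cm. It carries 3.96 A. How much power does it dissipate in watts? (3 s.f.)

29.9 W

ρ = 2.63 μΩ·cm = 2.63×10^-8 Ω·m
A = π(d/2)² = π(9.5500e-04 m)² = 2.8652e-06 m²
L = m/(density·A) = 1.59/(2670×2.8652e-06) = 207.8 m
R = ρL/A = (2.63×10^-8)(207.8)/(2.8652e-06) = 1.908 Ω
P = I²R = (3.96)² × 1.908 = 29.9 W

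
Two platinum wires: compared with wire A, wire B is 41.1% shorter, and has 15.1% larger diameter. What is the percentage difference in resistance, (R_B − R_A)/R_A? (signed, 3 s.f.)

R ∝ L/d², so R_B/R_A = (1 − 41.1/100) × (1 + 15.1/100)⁻²
= 0.589 × 0.7548 = 0.4446
(R_B − R_A)/R_A = 0.4446 − 1 = -55.5%

-55.5%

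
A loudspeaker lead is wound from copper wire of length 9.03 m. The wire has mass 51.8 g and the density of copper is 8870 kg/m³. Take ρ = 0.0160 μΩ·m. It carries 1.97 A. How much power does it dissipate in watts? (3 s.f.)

0.867 W

ρ = 0.0160 μΩ·m = 1.60×10^-8 Ω·m
A = m/(density·L) = 0.0518/(8870×9.03) = 6.4672e-07 m²
R = ρL/A = (1.60×10^-8)(9.03)/(6.4672e-07) = 0.2234 Ω
P = I²R = (1.97)² × 0.2234 = 0.867 W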